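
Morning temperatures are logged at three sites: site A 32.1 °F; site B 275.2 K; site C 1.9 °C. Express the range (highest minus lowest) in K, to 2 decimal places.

site A: 32.1 °F = 0.056 °C.
site B: 275.2 K = 2.050 °C.
Spread: 2.050 − 0.056 = 1.994 °C.

1.99 K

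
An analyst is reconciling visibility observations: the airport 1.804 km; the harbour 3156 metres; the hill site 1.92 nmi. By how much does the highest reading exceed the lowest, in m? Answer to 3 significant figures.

1750 m

the airport: 1.804 km = 1804.00 m.
the hill site: 1.92 nmi = 3555.84 m.
Spread: 3555.84 − 1804.00 = 1750 m.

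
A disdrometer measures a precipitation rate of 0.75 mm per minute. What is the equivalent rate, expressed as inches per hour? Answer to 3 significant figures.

0.75 mm/minute × 0.0393701 in/mm × 60 minute/hour = 1.77 in/hour.

1.77 in/hour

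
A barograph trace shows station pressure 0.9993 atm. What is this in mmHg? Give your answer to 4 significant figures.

1 atm = 760 mmHg, so 0.9993 × 760 = 759.5 mmHg.

759.5 mmHg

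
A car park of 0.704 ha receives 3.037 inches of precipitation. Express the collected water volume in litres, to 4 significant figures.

Depth: 3.037 in × 25.4 = 77.1398 mm.
Area: 0.704 ha = 7040 m².
1 mm over 1 m² is 1 L, so volume = 77.1398 × 7040 = 543064.19 L ≈ 543100 L.

543100 litres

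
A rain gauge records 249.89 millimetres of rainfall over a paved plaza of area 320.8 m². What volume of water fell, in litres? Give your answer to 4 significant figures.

80160 litres

1 mm over 1 m² is 1 L, so volume = 249.89 × 320.8 = 80164.712 L ≈ 80160 L.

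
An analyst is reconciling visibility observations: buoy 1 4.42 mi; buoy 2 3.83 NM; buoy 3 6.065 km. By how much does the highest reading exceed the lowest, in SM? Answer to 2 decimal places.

0.65 SM

buoy 2: 3.83 nmi = 4.4075 SM.
buoy 3: 6.065 km = 3.7686 SM.
Spread: 4.4200 − 3.7686 = 0.65 SM.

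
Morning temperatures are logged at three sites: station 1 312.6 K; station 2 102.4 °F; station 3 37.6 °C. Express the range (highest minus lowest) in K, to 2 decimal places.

station 1: 312.6 K = 39.450 °C.
station 2: 102.4 °F = 39.111 °C.
Spread: 39.450 − 37.600 = 1.850 °C.

1.85 K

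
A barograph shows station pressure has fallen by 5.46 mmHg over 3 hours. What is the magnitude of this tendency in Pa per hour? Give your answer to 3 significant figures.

243 Pa per hour

5.46 mmHg / 3 h × 133.322 Pa/mmHg = 243 Pa/h.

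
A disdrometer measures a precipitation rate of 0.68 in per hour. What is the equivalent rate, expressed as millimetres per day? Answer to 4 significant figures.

0.68 in/hour × 25.4 mm/in × 24 hour/day = 414.5 mm/day.

414.5 mm/day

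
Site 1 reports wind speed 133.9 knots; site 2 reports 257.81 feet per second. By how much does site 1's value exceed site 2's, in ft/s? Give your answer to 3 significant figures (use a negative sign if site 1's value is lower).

site 1: 133.9 kt = 225.998 ft/s.
Difference: 225.998 − 257.810 = -31.8 ft/s.

-31.8 ft/s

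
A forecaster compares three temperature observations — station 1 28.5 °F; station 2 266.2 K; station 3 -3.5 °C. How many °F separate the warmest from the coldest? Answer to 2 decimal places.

station 1: 28.5 °F = -1.944 °C.
station 2: 266.2 K = -6.950 °C.
Spread: (-1.944) − (-6.950) = 5.006 °C = 9.01 °F.

9.01 °F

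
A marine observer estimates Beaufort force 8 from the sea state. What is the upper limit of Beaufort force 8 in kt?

Beaufort 8 (gale) spans 34–40 knots.

40 kt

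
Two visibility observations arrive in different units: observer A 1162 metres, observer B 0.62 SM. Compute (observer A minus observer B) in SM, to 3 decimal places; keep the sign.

0.102 SM

observer A: 1162 m = 0.72203 SM.
Difference: 0.72203 − 0.62000 = 0.102 SM.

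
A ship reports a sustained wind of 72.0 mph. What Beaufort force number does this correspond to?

72.0 mph = 32.2 m/s, which is Beaufort 11 (violent storm, 28.5–32.6 m/s).

Beaufort force 11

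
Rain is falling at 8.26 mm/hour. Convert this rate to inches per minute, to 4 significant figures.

0.005420 in/minute

8.26 mm/hour × 0.0393701 in/mm × 0.0166667 hour/minute = 0.005420 in/minute.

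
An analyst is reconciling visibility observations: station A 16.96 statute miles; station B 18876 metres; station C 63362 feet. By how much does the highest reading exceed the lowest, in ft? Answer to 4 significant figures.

27620 ft

station A: 16.96 SM = 89548.80 ft.
station B: 18876 m = 61929.13 ft.
Spread: 89548.80 − 61929.13 = 27620 ft.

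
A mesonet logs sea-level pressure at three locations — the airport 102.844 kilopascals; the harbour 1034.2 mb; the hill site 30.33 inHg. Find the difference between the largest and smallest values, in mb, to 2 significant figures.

7.1 mb

the airport: 102.844 kPa = 1028.440 mb.
the hill site: 30.33 inHg = 1027.092 mb.
Spread: 1034.200 − 1027.092 = 7.1 mb.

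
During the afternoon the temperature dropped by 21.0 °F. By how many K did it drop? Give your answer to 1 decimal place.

11.7 K

A change of 1 °C equals a change of 1.8 °F: ΔK = 21.0 × 0.5556 = 11.7 K.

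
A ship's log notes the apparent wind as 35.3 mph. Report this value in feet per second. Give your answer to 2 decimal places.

51.77 ft/s

1 mph = 1.46667 ft/s, so 35.3 × 1.46667 = 51.77 ft/s.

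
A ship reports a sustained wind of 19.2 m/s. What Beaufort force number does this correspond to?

19.2 m/s lies in the Beaufort 8 band (gale, 17.2–20.7 m/s).

Beaufort force 8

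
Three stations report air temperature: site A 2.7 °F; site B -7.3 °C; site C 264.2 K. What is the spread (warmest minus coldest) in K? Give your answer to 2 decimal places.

site A: 2.7 °F = -16.278 °C.
site C: 264.2 K = -8.950 °C.
Spread: (-7.300) − (-16.278) = 8.978 °C.

8.98 K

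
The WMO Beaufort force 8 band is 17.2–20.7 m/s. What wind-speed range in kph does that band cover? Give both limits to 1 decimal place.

17.2–20.7 m/s × 3.6 = 61.9–74.5 km/h.

61.9 to 74.5 km/h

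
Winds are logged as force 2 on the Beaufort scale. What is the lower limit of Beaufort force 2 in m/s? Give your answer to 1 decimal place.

1.6 m/s

Beaufort 2 (light breeze) spans 1.6–3.3 m/s.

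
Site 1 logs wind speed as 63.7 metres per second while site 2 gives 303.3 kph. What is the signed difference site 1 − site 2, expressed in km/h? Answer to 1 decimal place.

-74.0 km/h

site 1: 63.7 m/s = 229.320 km/h.
Difference: 229.320 − 303.300 = -74.0 km/h.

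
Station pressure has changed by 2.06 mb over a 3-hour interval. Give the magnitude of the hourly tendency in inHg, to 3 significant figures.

2.06 mb / 3 h × 0.02953 inHg/mb = 0.0203 inHg/h.

0.0203 inHg per hour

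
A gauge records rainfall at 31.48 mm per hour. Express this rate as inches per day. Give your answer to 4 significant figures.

29.74 in/day

31.48 mm/hour × 0.0393701 in/mm × 24 hour/day = 29.74 in/day.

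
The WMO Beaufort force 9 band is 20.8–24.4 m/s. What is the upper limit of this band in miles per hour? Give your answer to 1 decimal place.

54.6 mph

20.8–24.4 m/s × 2.237 = 46.5–54.6 mph.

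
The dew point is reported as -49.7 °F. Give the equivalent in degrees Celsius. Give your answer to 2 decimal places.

-45.39 °C

°C = (°F − 32) × 5/9 = (-49.7 − 32) / 1.8 = -45.39 °C.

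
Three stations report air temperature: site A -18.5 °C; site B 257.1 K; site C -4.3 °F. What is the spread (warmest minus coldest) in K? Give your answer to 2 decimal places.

4.12 K

site B: 257.1 K = -16.050 °C.
site C: -4.3 °F = -20.167 °C.
Spread: (-16.050) − (-20.167) = 4.117 °C.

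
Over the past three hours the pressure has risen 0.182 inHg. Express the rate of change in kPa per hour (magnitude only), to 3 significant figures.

0.205 kPa per hour

0.182 inHg / 3 h × 3.38639 kPa/inHg = 0.205 kPa/h.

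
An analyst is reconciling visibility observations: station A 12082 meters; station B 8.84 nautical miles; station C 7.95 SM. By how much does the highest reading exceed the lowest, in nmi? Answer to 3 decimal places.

2.316 nmi

station A: 12082 m = 6.52376 nmi.
station C: 7.95 SM = 6.90836 nmi.
Spread: 8.84000 − 6.52376 = 2.316 nmi.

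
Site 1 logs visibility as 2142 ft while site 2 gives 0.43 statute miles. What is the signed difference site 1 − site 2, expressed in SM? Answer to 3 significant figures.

-0.0243 SM

site 1: 2142 ft = 0.405682 SM.
Difference: 0.405682 − 0.430000 = -0.0243 SM.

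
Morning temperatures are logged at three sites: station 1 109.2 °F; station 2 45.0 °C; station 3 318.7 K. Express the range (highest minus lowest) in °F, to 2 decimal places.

4.79 °F

station 1: 109.2 °F = 42.889 °C.
station 3: 318.7 K = 45.550 °C.
Spread: 45.550 − 42.889 = 2.661 °C = 4.79 °F.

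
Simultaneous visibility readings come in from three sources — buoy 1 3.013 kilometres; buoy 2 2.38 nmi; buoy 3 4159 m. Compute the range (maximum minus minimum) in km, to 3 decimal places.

1.395 km

buoy 2: 2.38 nmi = 4.40776 km.
buoy 3: 4159 m = 4.15900 km.
Spread: 4.40776 − 3.01300 = 1.395 km.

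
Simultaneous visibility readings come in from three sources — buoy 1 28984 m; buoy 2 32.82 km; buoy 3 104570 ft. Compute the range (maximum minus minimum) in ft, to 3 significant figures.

buoy 1: 28984 m = 95091.86 ft.
buoy 2: 32.82 km = 107677.17 ft.
Spread: 107677.17 − 95091.86 = 12600 ft.

12600 ft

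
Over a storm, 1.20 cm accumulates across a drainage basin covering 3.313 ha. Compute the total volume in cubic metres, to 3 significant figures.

Depth: 1.20 cm × 10 = 12 mm.
Area: 3.313 ha = 33130 m².
1 mm over 1 m² is 1 L, so volume = 12 × 33130 = 397560 L = 398 m³.

398 cubic metres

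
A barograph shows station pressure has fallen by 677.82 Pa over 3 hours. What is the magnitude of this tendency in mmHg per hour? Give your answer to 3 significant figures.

1.69 mmHg per hour

677.82 Pa / 3 h × 0.00750062 mmHg/Pa = 1.69 mmHg/h.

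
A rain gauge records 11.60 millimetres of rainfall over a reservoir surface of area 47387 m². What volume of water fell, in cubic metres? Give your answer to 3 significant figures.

550 cubic metres

1 mm over 1 m² is 1 L, so volume = 11.6 × 47387 = 549689.2 L = 550 m³.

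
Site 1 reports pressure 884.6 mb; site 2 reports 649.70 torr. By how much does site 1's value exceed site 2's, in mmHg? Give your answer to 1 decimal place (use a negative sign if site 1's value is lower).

site 1: 884.6 mb = 663.504 mmHg.
Difference: 663.504 − 649.700 = 13.8 mmHg.

13.8 mmHg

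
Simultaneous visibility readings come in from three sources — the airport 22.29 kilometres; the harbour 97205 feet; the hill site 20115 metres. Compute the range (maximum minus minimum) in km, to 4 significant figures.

9.513 km

the harbour: 97205 ft = 29.62808 km.
the hill site: 20115 m = 20.11500 km.
Spread: 29.62808 − 20.11500 = 9.513 km.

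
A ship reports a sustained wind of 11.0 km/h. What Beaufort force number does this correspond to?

11.0 km/h = 3.1 m/s, which is Beaufort 2 (light breeze, 1.6–3.3 m/s).

Beaufort force 2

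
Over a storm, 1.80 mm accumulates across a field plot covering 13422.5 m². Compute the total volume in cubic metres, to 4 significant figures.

24.16 cubic metres

1 mm over 1 m² is 1 L, so volume = 1.8 × 13422.5 = 24160.5 L = 24.16 m³.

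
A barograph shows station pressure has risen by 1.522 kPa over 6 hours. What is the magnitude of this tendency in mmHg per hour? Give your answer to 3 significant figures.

1.90 mmHg per hour

1.522 kPa / 6 h × 7.50062 mmHg/kPa = 1.90 mmHg/h.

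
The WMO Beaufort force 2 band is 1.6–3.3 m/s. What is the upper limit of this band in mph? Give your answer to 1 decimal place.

7.4 mph

1.6–3.3 m/s × 2.237 = 3.6–7.4 mph.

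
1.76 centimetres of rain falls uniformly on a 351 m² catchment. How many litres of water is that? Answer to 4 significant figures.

Depth: 1.76 cm × 10 = 17.6 mm.
1 mm over 1 m² is 1 L, so volume = 17.6 × 351 = 6177.6 L ≈ 6178 L.

6178 litres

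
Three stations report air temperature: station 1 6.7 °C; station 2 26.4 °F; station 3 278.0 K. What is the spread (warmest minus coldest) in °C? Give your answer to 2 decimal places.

9.81 °C

station 2: 26.4 °F = -3.111 °C.
station 3: 278.0 K = 4.850 °C.
Spread: 6.700 − (-3.111) = 9.811 °C.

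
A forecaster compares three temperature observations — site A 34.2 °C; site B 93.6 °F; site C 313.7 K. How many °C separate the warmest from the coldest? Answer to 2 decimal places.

6.35 °C

site B: 93.6 °F = 34.222 °C.
site C: 313.7 K = 40.550 °C.
Spread: 40.550 − 34.200 = 6.350 °C.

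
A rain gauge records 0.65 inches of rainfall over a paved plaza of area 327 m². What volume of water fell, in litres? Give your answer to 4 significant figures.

5399 litres

Depth: 0.65 in × 25.4 = 16.51 mm.
1 mm over 1 m² is 1 L, so volume = 16.51 × 327 = 5398.77 L ≈ 5399 L.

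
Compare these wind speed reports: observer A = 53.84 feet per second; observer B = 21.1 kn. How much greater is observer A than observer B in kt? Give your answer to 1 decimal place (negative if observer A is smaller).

observer A: 53.84 ft/s = 31.899 kt.
Difference: 31.899 − 21.100 = 10.8 kt.

10.8 kt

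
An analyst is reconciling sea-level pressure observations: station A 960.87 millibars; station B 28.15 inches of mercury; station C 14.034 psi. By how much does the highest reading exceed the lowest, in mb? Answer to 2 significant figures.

station B: 28.15 inHg = 953.27 mb.
station C: 14.034 psi = 967.61 mb.
Spread: 967.61 − 953.27 = 14 mb.

14 mb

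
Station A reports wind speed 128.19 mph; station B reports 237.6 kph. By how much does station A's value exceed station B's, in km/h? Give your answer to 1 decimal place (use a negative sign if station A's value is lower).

station A: 128.19 mph = 206.302 km/h.
Difference: 206.302 − 237.600 = -31.3 km/h.

-31.3 km/h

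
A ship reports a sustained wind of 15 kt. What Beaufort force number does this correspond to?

Beaufort force 4

15 kt lies in the Beaufort 4 band (moderate breeze, 11–16 kt).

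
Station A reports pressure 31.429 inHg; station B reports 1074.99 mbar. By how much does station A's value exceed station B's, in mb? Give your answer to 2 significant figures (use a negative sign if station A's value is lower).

-11 mb

station A: 31.429 inHg = 1064.31 mb.
Difference: 1064.31 − 1074.99 = -11 mb.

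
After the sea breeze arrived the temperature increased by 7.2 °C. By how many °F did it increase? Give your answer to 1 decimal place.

13.0 °F

A change of 1 °C equals a change of 1.8 °F: Δ°F = 7.2 × 1.8 = 13.0 °F.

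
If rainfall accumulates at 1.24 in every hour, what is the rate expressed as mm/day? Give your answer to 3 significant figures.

1.24 in/hour × 25.4 mm/in × 24 hour/day = 756 mm/day.

756 mm/day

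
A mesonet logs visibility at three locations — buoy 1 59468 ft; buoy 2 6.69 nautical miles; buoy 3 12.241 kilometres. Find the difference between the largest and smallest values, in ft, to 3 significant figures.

buoy 2: 6.69 nmi = 40649.21 ft.
buoy 3: 12.241 km = 40160.76 ft.
Spread: 59468.00 − 40160.76 = 19300 ft.

19300 ft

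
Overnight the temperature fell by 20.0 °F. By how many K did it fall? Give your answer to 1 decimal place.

11.1 K

Converting a difference, only the 9/5 scale factor applies: ΔK = 20.0 × 0.5556 = 11.1 K.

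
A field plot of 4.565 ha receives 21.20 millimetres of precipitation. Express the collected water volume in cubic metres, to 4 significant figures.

967.8 cubic metres

Area: 4.565 ha = 45650 m².
1 mm over 1 m² is 1 L, so volume = 21.2 × 45650 = 967780 L = 967.8 m³.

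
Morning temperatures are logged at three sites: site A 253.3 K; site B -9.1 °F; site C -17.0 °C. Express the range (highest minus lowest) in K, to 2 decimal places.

site A: 253.3 K = -19.850 °C.
site B: -9.1 °F = -22.833 °C.
Spread: (-17.000) − (-22.833) = 5.833 °C.

5.83 K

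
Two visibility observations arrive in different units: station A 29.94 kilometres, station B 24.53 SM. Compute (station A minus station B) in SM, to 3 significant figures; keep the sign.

-5.93 SM

station A: 29.94 km = 18.6039 SM.
Difference: 18.6039 − 24.5300 = -5.93 SM.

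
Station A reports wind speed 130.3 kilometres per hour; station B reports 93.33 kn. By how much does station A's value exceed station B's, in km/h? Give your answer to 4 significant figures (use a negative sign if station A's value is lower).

-42.55 km/h

station B: 93.33 kt = 172.8472 km/h.
Difference: 130.3000 − 172.8472 = -42.55 km/h.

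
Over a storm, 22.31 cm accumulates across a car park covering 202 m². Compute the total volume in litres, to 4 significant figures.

45070 litres

Depth: 22.31 cm × 10 = 223.1 mm.
1 mm over 1 m² is 1 L, so volume = 223.1 × 202 = 45066.2 L ≈ 45070 L.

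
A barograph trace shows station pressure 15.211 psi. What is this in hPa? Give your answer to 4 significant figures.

1049 hPa

1 psi = 68.9476 hPa, so 15.211 × 68.9476 = 1049 hPa.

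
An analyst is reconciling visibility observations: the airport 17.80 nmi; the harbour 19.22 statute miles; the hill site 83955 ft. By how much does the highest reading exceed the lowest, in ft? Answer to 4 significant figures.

24200 ft

the airport: 17.80 nmi = 108154.86 ft.
the harbour: 19.22 SM = 101481.60 ft.
Spread: 108154.86 − 83955.00 = 24200 ft.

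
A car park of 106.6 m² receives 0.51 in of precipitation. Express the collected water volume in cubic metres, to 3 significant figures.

1.38 cubic metres

Depth: 0.51 in × 25.4 = 12.954 mm.
1 mm over 1 m² is 1 L, so volume = 12.954 × 106.6 = 1380.8964 L = 1.38 m³.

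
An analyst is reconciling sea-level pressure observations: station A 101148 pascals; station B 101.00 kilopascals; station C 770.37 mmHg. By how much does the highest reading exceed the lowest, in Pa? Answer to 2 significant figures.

station B: 101.00 kPa = 101000.00 Pa.
station C: 770.37 mmHg = 102707.57 Pa.
Spread: 102707.57 − 101000.00 = 1700 Pa.

1700 Pa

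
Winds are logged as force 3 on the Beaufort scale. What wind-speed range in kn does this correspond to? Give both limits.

Beaufort 3 (gentle breeze) spans 7–10 knots.

7 to 10 kt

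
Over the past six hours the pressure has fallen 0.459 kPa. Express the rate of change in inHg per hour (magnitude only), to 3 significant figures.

0.0226 inHg per hour

0.459 kPa / 6 h × 0.2953 inHg/kPa = 0.0226 inHg/h.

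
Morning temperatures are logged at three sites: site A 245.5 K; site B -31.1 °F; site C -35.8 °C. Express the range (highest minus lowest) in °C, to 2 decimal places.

8.15 °C

site A: 245.5 K = -27.650 °C.
site B: -31.1 °F = -35.056 °C.
Spread: (-27.650) − (-35.800) = 8.150 °C.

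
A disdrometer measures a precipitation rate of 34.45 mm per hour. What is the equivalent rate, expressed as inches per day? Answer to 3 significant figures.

32.6 in/day

34.45 mm/hour × 0.0393701 in/mm × 24 hour/day = 32.6 in/day.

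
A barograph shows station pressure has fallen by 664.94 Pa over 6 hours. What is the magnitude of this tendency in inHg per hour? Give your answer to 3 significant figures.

0.0327 inHg per hour

664.94 Pa / 6 h × 0.0002953 inHg/Pa = 0.0327 inHg/h.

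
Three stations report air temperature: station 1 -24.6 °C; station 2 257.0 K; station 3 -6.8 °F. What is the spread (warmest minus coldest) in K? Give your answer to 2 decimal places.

station 2: 257.0 K = -16.150 °C.
station 3: -6.8 °F = -21.556 °C.
Spread: (-16.150) − (-24.600) = 8.450 °C.

8.45 K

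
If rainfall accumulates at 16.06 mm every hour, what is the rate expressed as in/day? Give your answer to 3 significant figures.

15.2 in/day

16.06 mm/hour × 0.0393701 in/mm × 24 hour/day = 15.2 in/day.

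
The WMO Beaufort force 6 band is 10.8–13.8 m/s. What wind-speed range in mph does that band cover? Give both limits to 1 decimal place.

10.8–13.8 m/s × 2.237 = 24.2–30.9 mph.

24.2 to 30.9 mph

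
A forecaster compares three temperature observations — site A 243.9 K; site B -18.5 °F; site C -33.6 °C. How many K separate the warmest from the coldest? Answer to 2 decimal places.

site A: 243.9 K = -29.250 °C.
site B: -18.5 °F = -28.056 °C.
Spread: (-28.056) − (-33.600) = 5.544 °C.

5.54 K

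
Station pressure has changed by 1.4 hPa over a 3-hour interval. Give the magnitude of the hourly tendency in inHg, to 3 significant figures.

1.4 hPa / 3 h × 0.02953 inHg/hPa = 0.0138 inHg/h.

0.0138 inHg per hour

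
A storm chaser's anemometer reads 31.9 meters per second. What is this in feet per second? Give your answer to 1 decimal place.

1 m/s = 3.28084 ft/s, so 31.9 × 3.28084 = 104.7 ft/s.

104.7 ft/s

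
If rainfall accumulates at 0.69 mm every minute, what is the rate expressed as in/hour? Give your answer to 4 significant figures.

0.69 mm/minute × 0.0393701 in/mm × 60 minute/hour = 1.630 in/hour.

1.630 in/hour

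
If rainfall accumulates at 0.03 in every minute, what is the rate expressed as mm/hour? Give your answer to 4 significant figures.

0.03 in/minute × 25.4 mm/in × 60 minute/hour = 45.72 mm/hour.

45.72 mm/hour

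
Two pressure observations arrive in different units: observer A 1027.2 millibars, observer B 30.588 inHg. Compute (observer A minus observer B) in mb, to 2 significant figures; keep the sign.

-8.6 mb

observer B: 30.588 inHg = 1035.829 mb.
Difference: 1027.200 − 1035.829 = -8.6 mb.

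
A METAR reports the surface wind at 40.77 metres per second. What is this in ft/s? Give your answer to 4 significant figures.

133.8 ft/s

1 m/s = 3.28084 ft/s, so 40.77 × 3.28084 = 133.8 ft/s.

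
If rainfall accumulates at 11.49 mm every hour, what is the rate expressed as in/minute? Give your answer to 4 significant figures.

0.007539 in/minute

11.49 mm/hour × 0.0393701 in/mm × 0.0166667 hour/minute = 0.007539 in/minute.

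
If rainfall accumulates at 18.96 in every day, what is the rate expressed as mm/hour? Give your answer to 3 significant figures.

18.96 in/day × 25.4 mm/in × 0.0416667 day/hour = 20.1 mm/hour.

20.1 mm/hour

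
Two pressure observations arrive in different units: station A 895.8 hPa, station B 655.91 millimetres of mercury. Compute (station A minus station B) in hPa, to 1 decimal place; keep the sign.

station B: 655.91 mmHg = 874.475 hPa.
Difference: 895.800 − 874.475 = 21.3 hPa.

21.3 hPa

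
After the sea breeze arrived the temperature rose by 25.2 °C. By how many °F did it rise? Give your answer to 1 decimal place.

45.4 °F

A change of 1 °C equals a change of 1.8 °F: Δ°F = 25.2 × 1.8 = 45.4 °F.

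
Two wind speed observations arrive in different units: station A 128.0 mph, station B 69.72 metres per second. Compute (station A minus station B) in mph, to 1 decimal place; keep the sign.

-28.0 mph

station B: 69.72 m/s = 155.959 mph.
Difference: 128.000 − 155.959 = -28.0 mph.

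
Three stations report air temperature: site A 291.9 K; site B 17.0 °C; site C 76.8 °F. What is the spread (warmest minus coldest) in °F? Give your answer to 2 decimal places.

14.20 °F

site A: 291.9 K = 18.750 °C.
site C: 76.8 °F = 24.889 °C.
Spread: 24.889 − 17.000 = 7.889 °C = 14.20 °F.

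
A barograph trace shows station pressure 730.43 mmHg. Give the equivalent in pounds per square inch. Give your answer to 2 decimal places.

1 mmHg = 0.0193368 psi, so 730.43 × 0.0193368 = 14.12 psi.

14.12 psi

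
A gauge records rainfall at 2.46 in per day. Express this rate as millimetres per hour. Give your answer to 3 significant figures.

2.46 in/day × 25.4 mm/in × 0.0416667 day/hour = 2.60 mm/hour.

2.60 mm/hour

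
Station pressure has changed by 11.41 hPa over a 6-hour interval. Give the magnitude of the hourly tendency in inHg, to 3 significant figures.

0.0562 inHg per hour

11.41 hPa / 6 h × 0.02953 inHg/hPa = 0.0562 inHg/h.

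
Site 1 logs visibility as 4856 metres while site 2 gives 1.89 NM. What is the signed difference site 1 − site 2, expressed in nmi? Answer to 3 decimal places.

site 1: 4856 m = 2.62203 nmi.
Difference: 2.62203 − 1.89000 = 0.732 nmi.

0.732 nmi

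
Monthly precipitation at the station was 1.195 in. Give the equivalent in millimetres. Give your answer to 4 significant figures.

30.35 mm

1 in = 25.4 mm, so 1.195 × 25.4 = 30.35 mm.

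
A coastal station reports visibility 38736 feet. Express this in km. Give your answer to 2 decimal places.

1 ft = 0.0003048 km, so 38736 × 0.0003048 = 11.81 km.

11.81 km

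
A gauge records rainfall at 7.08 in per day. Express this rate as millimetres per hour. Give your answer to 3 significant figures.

7.49 mm/hour

7.08 in/day × 25.4 mm/in × 0.0416667 day/hour = 7.49 mm/hour.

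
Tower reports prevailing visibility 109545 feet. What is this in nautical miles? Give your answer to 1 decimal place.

18.0 nmi

1 ft = 0.000164579 nmi, so 109545 × 0.000164579 = 18.0 nmi.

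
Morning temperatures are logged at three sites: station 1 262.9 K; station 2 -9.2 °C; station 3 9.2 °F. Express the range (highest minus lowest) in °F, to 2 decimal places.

station 1: 262.9 K = -10.250 °C.
station 3: 9.2 °F = -12.667 °C.
Spread: (-9.200) − (-12.667) = 3.467 °C = 6.24 °F.

6.24 °F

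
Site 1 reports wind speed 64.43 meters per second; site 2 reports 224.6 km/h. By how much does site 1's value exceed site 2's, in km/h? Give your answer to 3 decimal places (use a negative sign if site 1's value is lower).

7.348 km/h

site 1: 64.43 m/s = 231.94800 km/h.
Difference: 231.94800 − 224.60000 = 7.348 km/h.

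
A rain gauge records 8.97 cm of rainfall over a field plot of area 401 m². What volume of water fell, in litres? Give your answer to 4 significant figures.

Depth: 8.97 cm × 10 = 89.7 mm.
1 mm over 1 m² is 1 L, so volume = 89.7 × 401 = 35969.7 L ≈ 35970 L.

35970 litres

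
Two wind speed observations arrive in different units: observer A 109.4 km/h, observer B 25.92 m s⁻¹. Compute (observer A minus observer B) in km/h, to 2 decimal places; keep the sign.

observer B: 25.92 m/s = 93.3120 km/h.
Difference: 109.4000 − 93.3120 = 16.09 km/h.

16.09 km/h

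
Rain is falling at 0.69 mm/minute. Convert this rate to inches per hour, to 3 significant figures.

0.69 mm/minute × 0.0393701 in/mm × 60 minute/hour = 1.63 in/hour.

1.63 in/hour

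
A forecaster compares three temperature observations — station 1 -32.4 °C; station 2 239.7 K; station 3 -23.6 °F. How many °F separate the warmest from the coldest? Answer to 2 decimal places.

station 2: 239.7 K = -33.450 °C.
station 3: -23.6 °F = -30.889 °C.
Spread: (-30.889) − (-33.450) = 2.561 °C = 4.61 °F.

4.61 °F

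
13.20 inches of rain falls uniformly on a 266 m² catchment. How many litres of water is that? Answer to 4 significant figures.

Depth: 13.20 in × 25.4 = 335.28 mm.
1 mm over 1 m² is 1 L, so volume = 335.28 × 266 = 89184.48 L ≈ 89180 L.

89180 litres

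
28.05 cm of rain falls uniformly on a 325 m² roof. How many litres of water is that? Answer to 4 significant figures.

Depth: 28.05 cm × 10 = 280.5 mm.
1 mm over 1 m² is 1 L, so volume = 280.5 × 325 = 91162.5 L ≈ 91160 L.

91160 litres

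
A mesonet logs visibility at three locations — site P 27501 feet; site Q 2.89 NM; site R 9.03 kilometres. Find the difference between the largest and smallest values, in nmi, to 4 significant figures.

1.986 nmi

site P: 27501 ft = 4.52608 nmi.
site R: 9.03 km = 4.87581 nmi.
Spread: 4.87581 − 2.89000 = 1.986 nmi.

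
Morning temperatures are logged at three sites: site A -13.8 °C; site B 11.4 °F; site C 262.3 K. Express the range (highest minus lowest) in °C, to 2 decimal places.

2.95 °C

site B: 11.4 °F = -11.444 °C.
site C: 262.3 K = -10.850 °C.
Spread: (-10.850) − (-13.800) = 2.950 °C.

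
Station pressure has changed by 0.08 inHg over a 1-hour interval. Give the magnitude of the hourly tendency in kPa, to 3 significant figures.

0.08 inHg / 1 h × 3.38639 kPa/inHg = 0.271 kPa/h.

0.271 kPa per hour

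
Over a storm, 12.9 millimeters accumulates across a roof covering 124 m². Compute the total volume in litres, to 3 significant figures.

1 mm over 1 m² is 1 L, so volume = 12.9 × 124 = 1599.6 L ≈ 1600 L.

1600 litres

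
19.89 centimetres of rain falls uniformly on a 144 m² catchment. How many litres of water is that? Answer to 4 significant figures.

Depth: 19.89 cm × 10 = 198.9 mm.
1 mm over 1 m² is 1 L, so volume = 198.9 × 144 = 28641.6 L ≈ 28640 L.

28640 litres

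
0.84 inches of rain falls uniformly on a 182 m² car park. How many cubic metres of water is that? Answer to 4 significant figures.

Depth: 0.84 in × 25.4 = 21.336 mm.
1 mm over 1 m² is 1 L, so volume = 21.336 × 182 = 3883.152 L = 3.883 m³.

3.883 cubic metres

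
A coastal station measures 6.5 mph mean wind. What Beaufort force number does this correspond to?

Beaufort force 2

6.5 mph = 2.9 m/s, which is Beaufort 2 (light breeze, 1.6–3.3 m/s).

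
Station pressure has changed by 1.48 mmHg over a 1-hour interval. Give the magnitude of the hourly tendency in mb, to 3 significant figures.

1.48 mmHg / 1 h × 1.33322 mb/mmHg = 1.97 mb/h.

1.97 mb per hour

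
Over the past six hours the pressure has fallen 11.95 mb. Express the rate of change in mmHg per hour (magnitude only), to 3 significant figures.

11.95 mb / 6 h × 0.750062 mmHg/mb = 1.49 mmHg/h.

1.49 mmHg per hour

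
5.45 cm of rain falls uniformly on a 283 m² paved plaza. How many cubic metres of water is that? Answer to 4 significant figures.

Depth: 5.45 cm × 10 = 54.5 mm.
1 mm over 1 m² is 1 L, so volume = 54.5 × 283 = 15423.5 L = 15.42 m³.

15.42 cubic metres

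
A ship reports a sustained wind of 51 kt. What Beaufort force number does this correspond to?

51 kt lies in the Beaufort 10 band (storm, 48–55 kt).

Beaufort force 10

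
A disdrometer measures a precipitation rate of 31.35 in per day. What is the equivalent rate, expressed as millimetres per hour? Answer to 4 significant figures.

33.18 mm/hour

31.35 in/day × 25.4 mm/in × 0.0416667 day/hour = 33.18 mm/hour.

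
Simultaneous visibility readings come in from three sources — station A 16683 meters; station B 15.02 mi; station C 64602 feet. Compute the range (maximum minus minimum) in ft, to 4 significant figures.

station A: 16683 m = 54734.25 ft.
station B: 15.02 SM = 79305.60 ft.
Spread: 79305.60 − 54734.25 = 24570 ft.

24570 ft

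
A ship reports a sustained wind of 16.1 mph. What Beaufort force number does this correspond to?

Beaufort force 4

16.1 mph = 7.2 m/s, which is Beaufort 4 (moderate breeze, 5.5–7.9 m/s).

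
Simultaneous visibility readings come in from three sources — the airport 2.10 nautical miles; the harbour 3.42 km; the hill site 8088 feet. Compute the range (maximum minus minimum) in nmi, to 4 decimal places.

0.7689 nmi

the harbour: 3.42 km = 1.846652 nmi.
the hill site: 8088 ft = 1.331114 nmi.
Spread: 2.100000 − 1.331114 = 0.7689 nmi.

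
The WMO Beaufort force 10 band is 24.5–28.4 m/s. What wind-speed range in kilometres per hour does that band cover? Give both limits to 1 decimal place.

24.5–28.4 m/s × 3.6 = 88.2–102.2 km/h.

88.2 to 102.2 km/h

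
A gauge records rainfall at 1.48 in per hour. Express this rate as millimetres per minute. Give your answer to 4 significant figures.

1.48 in/hour × 25.4 mm/in × 0.0166667 hour/minute = 0.6265 mm/minute.

0.6265 mm/minute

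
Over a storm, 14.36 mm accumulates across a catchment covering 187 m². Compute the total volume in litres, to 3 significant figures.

2690 litres

1 mm over 1 m² is 1 L, so volume = 14.36 × 187 = 2685.32 L ≈ 2690 L.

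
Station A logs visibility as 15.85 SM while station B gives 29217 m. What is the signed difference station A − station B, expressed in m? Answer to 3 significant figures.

-3710 m

station A: 15.85 SM = 25508.10 m.
Difference: 25508.10 − 29217.00 = -3710 m.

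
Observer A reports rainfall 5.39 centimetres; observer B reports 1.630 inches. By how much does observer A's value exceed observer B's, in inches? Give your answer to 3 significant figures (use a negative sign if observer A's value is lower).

0.492 in

observer A: 5.39 cm = 2.12205 in.
Difference: 2.12205 − 1.63000 = 0.492 in.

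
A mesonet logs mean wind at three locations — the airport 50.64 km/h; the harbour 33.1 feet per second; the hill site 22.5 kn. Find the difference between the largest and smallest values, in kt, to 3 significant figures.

7.73 kt

the airport: 50.64 km/h = 27.3434 kt.
the harbour: 33.1 ft/s = 19.6112 kt.
Spread: 27.3434 − 19.6112 = 7.73 kt.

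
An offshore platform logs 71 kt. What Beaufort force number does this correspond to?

Beaufort force 12

71 kt lies in the Beaufort 12 band (hurricane force, ≥64 kt).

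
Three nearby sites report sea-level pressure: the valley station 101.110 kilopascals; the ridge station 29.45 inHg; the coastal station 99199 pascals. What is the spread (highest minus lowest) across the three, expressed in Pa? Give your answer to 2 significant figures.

1900 Pa

the valley station: 101.110 kPa = 101110.00 Pa.
the ridge station: 29.45 inHg = 99729.16 Pa.
Spread: 101110.00 − 99199.00 = 1900 Pa.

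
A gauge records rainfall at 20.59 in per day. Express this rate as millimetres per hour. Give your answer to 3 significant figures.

20.59 in/day × 25.4 mm/in × 0.0416667 day/hour = 21.8 mm/hour.

21.8 mm/hour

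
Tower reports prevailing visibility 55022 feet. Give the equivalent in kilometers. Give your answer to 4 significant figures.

16.77 km

1 ft = 0.0003048 km, so 55022 × 0.0003048 = 16.77 km.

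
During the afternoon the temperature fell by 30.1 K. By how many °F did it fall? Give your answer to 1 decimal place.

A change of 1 °C equals a change of 1.8 °F: Δ°F = 30.1 × 1.8 = 54.2 °F.

54.2 °F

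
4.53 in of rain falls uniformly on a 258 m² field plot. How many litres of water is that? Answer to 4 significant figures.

Depth: 4.53 in × 25.4 = 115.062 mm.
1 mm over 1 m² is 1 L, so volume = 115.062 × 258 = 29685.996 L ≈ 29690 L.

29690 litres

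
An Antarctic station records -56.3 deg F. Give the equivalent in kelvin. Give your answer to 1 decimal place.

First to °C: -49.06 °C.
Then to K: 224.1 K.

224.1 K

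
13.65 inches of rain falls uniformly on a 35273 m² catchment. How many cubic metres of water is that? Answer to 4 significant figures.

12230 cubic metres

Depth: 13.65 in × 25.4 = 346.71 mm.
1 mm over 1 m² is 1 L, so volume = 346.71 × 35273 = 12229502 L = 12230 m³.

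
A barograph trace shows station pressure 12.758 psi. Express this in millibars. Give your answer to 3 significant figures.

1 psi = 68.9476 mb, so 12.758 × 68.9476 = 880 mb.

880 mb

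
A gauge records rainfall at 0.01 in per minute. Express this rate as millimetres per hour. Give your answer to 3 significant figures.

15.2 mm/hour

0.01 in/minute × 25.4 mm/in × 60 minute/hour = 15.2 mm/hour.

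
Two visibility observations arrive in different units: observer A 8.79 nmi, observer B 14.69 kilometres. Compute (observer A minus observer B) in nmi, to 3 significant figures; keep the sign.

observer B: 14.69 km = 7.93197 nmi.
Difference: 8.79000 − 7.93197 = 0.858 nmi.

0.858 nmi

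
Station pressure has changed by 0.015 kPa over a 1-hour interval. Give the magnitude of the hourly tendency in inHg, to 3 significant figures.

0.015 kPa / 1 h × 0.2953 inHg/kPa = 0.00443 inHg/h.

0.00443 inHg per hour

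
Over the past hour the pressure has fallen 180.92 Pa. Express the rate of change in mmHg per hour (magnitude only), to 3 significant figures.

1.36 mmHg per hour

180.92 Pa / 1 h × 0.00750062 mmHg/Pa = 1.36 mmHg/h.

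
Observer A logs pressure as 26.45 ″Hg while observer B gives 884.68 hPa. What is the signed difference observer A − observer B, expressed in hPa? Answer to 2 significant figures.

observer A: 26.45 inHg = 895.70 hPa.
Difference: 895.70 − 884.68 = 11 hPa.

11 hPa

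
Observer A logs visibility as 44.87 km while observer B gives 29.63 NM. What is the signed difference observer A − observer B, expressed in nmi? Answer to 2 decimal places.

observer A: 44.87 km = 24.2279 nmi.
Difference: 24.2279 − 29.6300 = -5.40 nmi.

-5.40 nmi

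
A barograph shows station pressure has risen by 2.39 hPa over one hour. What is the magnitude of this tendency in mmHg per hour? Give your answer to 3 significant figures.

2.39 hPa / 1 h × 0.750062 mmHg/hPa = 1.79 mmHg/h.

1.79 mmHg per hour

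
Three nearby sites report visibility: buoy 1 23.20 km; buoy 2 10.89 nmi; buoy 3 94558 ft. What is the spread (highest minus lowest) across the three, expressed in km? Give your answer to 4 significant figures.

buoy 2: 10.89 nmi = 20.16828 km.
buoy 3: 94558 ft = 28.82128 km.
Spread: 28.82128 − 20.16828 = 8.653 km.

8.653 km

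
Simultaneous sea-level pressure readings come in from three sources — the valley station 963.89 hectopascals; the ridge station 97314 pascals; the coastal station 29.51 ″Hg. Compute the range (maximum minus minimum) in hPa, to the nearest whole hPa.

35 hPa

the ridge station: 97314 Pa = 973.14 hPa.
the coastal station: 29.51 inHg = 999.32 hPa.
Spread: 999.32 − 963.89 = 35 hPa.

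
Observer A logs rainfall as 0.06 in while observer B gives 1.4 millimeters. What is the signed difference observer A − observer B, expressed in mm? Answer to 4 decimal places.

0.1240 mm

observer A: 0.06 in = 1.524000 mm.
Difference: 1.524000 − 1.400000 = 0.1240 mm.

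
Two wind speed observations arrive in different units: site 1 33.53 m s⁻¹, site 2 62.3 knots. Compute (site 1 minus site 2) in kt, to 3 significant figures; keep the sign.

2.88 kt

site 1: 33.53 m/s = 65.1771 kt.
Difference: 65.1771 − 62.3000 = 2.88 kt.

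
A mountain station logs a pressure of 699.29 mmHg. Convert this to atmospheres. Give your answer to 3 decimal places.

1 mmHg = 0.00131579 atm, so 699.29 × 0.00131579 = 0.920 atm.

0.920 atm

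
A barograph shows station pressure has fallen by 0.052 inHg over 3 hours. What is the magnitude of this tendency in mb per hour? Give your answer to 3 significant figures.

0.587 mb per hour

0.052 inHg / 3 h × 33.8639 mb/inHg = 0.587 mb/h.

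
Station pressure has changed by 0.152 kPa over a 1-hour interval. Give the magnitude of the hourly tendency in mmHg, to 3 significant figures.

1.14 mmHg per hour

0.152 kPa / 1 h × 7.50062 mmHg/kPa = 1.14 mmHg/h.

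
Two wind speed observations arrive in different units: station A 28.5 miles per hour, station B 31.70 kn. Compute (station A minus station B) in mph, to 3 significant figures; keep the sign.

station B: 31.70 kt = 36.4797 mph.
Difference: 28.5000 − 36.4797 = -7.98 mph.

-7.98 mph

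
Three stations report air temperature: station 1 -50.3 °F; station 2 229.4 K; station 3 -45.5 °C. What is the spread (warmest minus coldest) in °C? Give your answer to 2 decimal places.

station 1: -50.3 °F = -45.722 °C.
station 2: 229.4 K = -43.750 °C.
Spread: (-43.750) − (-45.722) = 1.972 °C.

1.97 °C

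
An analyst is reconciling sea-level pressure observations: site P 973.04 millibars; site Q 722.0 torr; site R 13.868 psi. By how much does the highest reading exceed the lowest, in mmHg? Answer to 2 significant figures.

13 mmHg

site P: 973.04 mb = 729.84 mmHg.
site R: 13.868 psi = 717.18 mmHg.
Spread: 729.84 − 717.18 = 13 mmHg.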